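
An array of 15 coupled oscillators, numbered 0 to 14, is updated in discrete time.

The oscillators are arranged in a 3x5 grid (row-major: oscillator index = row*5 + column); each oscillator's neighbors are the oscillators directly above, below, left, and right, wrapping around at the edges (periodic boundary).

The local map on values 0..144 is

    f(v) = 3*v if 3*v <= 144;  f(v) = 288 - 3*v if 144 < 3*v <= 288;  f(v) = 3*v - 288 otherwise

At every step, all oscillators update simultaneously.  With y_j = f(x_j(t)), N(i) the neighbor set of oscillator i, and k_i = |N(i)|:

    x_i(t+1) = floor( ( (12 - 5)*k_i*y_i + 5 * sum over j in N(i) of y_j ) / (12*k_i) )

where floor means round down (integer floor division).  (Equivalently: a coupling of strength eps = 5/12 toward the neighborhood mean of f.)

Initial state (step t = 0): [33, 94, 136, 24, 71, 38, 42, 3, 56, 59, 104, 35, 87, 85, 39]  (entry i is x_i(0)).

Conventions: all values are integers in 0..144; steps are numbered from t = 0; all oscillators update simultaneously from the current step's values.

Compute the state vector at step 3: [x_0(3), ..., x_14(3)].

Simulating step by step:
t=0: [33, 94, 136, 24, 71, 38, 42, 3, 56, 59, 104, 35, 87, 85, 39]
t=1: [80, 50, 81, 78, 85, 104, 97, 46, 93, 109, 59, 80, 43, 54, 93]
t=2: [59, 95, 74, 53, 34, 34, 38, 99, 42, 30, 78, 67, 112, 94, 37]
t=3: [91, 41, 58, 106, 105, 97, 87, 42, 97, 98, 74, 73, 45, 46, 91]

Answer: [91, 41, 58, 106, 105, 97, 87, 42, 97, 98, 74, 73, 45, 46, 91]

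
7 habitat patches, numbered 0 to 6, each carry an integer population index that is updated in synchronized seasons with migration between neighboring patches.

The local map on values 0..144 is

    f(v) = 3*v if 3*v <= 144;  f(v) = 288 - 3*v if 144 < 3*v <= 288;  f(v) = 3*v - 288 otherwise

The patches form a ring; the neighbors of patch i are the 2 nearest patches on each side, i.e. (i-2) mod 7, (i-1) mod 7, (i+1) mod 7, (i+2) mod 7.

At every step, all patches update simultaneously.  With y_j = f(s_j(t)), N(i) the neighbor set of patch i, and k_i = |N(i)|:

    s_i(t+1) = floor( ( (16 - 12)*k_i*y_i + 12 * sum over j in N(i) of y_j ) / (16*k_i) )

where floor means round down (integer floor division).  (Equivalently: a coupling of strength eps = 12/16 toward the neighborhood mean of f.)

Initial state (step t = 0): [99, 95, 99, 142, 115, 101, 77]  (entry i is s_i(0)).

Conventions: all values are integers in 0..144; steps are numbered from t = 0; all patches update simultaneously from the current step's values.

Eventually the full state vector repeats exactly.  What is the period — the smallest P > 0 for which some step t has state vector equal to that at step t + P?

Answer: 4
Key observation: The state at step 51, [90, 90, 90, 90, 90, 90, 90], reappears at step 55 — and no state repeats earlier — so the cycle the system enters has period 4.

Derivation:
t=0: [99, 95, 99, 142, 115, 101, 77]
t=1: [18, 40, 41, 50, 55, 52, 30]
t=2: [100, 105, 112, 127, 121, 108, 102]
t=3: [27, 38, 50, 58, 55, 46, 32]
t=4: [111, 108, 115, 124, 121, 112, 109]
t=5: [45, 51, 59, 61, 61, 57, 48]
t=6: [128, 126, 117, 114, 115, 120, 128]
t=7: [84, 80, 71, 66, 67, 74, 83]
t=8: [51, 57, 67, 74, 72, 63, 54]
t=9: [114, 106, 94, 86, 88, 99, 110]
t=10: [29, 32, 27, 20, 22, 30, 32]
t=11: [89, 84, 78, 77, 77, 80, 87]
t=12: [36, 38, 45, 50, 49, 42, 37]
t=13: [118, 120, 127, 131, 130, 124, 119]
t=14: [76, 80, 87, 92, 91, 85, 78]
t=15: [45, 40, 32, 26, 27, 34, 42]
t=16: [117, 111, 101, 94, 95, 104, 113]
t=17: [41, 36, 25, 17, 18, 29, 38]
t=18: [102, 95, 81, 73, 74, 85, 98]
t=19: [20, 26, 40, 44, 45, 38, 24]
t=20: [87, 91, 105, 116, 115, 103, 90]
t=21: [21, 28, 36, 37, 37, 35, 27]
t=22: [86, 89, 96, 104, 103, 94, 88]
t=23: [17, 19, 18, 15, 15, 20, 20]
t=24: [56, 53, 50, 51, 52, 52, 54]
t=25: [128, 129, 131, 133, 132, 129, 127]
t=26: [98, 100, 103, 104, 103, 101, 98]
t=27: [11, 13, 17, 18, 17, 14, 11]
t=28: [39, 41, 45, 47, 46, 42, 39]
t=29: [123, 126, 131, 133, 131, 127, 123]
t=30: [89, 93, 98, 101, 99, 94, 89]
t=31: [13, 14, 11, 9, 11, 13, 13]
t=32: [38, 36, 34, 34, 34, 35, 38]
t=33: [108, 108, 105, 103, 104, 107, 108]
t=34: [33, 31, 28, 27, 27, 30, 33]
t=35: [93, 91, 87, 85, 86, 90, 92]
t=36: [15, 18, 23, 25, 24, 20, 16]
t=37: [54, 57, 63, 66, 65, 60, 55]
t=38: [115, 111, 104, 100, 102, 108, 114]
t=39: [44, 38, 30, 26, 28, 35, 42]
t=40: [114, 108, 99, 93, 95, 105, 113]
t=41: [36, 32, 21, 16, 18, 28, 35]
t=42: [92, 84, 73, 67, 69, 80, 90]
t=43: [35, 43, 57, 65, 61, 49, 37]
t=44: [119, 112, 110, 115, 112, 112, 117]
t=45: [54, 55, 52, 49, 51, 56, 55]
t=46: [124, 128, 131, 130, 130, 128, 125]
t=47: [93, 94, 98, 100, 98, 94, 92]
t=48: [7, 8, 7, 7, 8, 8, 8]
t=49: [22, 22, 22, 22, 22, 22, 23]
t=50: [66, 66, 66, 66, 66, 66, 66]
t=51: [90, 90, 90, 90, 90, 90, 90]
t=52: [18, 18, 18, 18, 18, 18, 18]
t=53: [54, 54, 54, 54, 54, 54, 54]
t=54: [126, 126, 126, 126, 126, 126, 126]
t=55: [90, 90, 90, 90, 90, 90, 90]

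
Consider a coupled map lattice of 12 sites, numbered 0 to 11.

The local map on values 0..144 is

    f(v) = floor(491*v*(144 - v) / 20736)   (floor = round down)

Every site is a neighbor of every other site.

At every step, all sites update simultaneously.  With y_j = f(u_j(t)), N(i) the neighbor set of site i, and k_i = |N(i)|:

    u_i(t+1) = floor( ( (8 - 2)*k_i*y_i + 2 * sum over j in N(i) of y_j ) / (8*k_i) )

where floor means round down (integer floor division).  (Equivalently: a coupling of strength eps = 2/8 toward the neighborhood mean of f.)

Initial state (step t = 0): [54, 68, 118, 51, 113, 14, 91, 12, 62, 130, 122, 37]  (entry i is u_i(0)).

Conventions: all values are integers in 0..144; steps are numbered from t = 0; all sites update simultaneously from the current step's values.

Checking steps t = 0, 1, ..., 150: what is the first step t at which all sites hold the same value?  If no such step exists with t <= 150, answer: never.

Simulating step by step:
t=0: [54, 68, 118, 51, 113, 14, 91, 12, 62, 130, 122, 37]  (not all equal)
t=1: [106, 111, 75, 104, 82, 54, 106, 50, 110, 54, 68, 90]  (not all equal)
t=2: [98, 91, 117, 100, 116, 112, 98, 109, 93, 112, 117, 112]  (not all equal)
t=3: [102, 108, 79, 100, 80, 86, 102, 90, 106, 86, 79, 86]  (not all equal)
t=4: [103, 97, 118, 105, 118, 115, 103, 113, 99, 115, 118, 115]  (not all equal)
t=5: [95, 101, 75, 93, 75, 80, 95, 83, 99, 80, 75, 80]  (not all equal)
t=6: [111, 105, 120, 112, 120, 119, 111, 118, 107, 119, 120, 119]  (not all equal)
t=7: [83, 90, 70, 82, 70, 72, 83, 73, 88, 72, 70, 72]  (not all equal)
t=8: [119, 116, 121, 120, 121, 121, 119, 121, 117, 121, 121, 121]  (not all equal)
t=9: [69, 73, 65, 67, 65, 65, 69, 65, 72, 65, 65, 65]  (not all equal)
t=10: [121, 121, 121, 121, 121, 121, 121, 121, 121, 121, 121, 121]  (all equal)

Answer: 10
Key observation: Synchronization is absorbing here: once all sites are equal they stay equal, and step 10 is the first all-equal step.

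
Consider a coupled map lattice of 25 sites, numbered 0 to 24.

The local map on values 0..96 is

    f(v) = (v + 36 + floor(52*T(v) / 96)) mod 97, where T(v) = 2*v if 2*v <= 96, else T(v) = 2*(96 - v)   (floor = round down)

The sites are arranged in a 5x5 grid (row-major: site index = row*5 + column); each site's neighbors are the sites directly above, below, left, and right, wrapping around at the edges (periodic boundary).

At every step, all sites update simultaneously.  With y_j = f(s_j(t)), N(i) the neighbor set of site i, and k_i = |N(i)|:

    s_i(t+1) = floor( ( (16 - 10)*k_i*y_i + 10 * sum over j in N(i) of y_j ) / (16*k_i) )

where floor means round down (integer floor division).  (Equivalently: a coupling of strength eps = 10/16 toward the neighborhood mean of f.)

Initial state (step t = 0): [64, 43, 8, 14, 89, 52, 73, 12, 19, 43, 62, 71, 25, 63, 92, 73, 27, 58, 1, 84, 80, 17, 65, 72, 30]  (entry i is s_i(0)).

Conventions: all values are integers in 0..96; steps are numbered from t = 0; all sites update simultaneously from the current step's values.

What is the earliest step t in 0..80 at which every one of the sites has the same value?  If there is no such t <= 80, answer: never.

Simulating step by step:
t=0: [64, 43, 8, 14, 89, 52, 73, 12, 19, 43, 62, 71, 25, 63, 92, 73, 27, 58, 1, 84, 80, 17, 65, 72, 30]  (not all equal)
t=1: [35, 41, 49, 55, 33, 35, 39, 62, 57, 39, 36, 53, 60, 50, 34, 44, 62, 54, 37, 30, 36, 56, 44, 35, 22]  (not all equal)
t=2: [12, 25, 34, 28, 26, 14, 24, 34, 35, 17, 19, 31, 37, 30, 14, 21, 36, 33, 19, 21, 30, 30, 30, 29, 35]  (not all equal)
t=3: [61, 57, 33, 67, 70, 70, 58, 22, 31, 62, 61, 30, 9, 26, 59, 56, 19, 19, 56, 65, 24, 16, 18, 64, 45]  (not all equal)
t=4: [44, 37, 38, 27, 36, 37, 38, 46, 39, 31, 31, 32, 58, 54, 45, 50, 56, 65, 51, 36, 59, 68, 56, 42, 42]  (not all equal)
t=5: [24, 22, 34, 46, 28, 14, 17, 27, 33, 13, 15, 17, 32, 34, 21, 28, 32, 37, 32, 26, 34, 34, 32, 40, 24]  (not all equal)
t=6: [71, 57, 36, 33, 77, 69, 74, 48, 33, 61, 73, 49, 31, 18, 65, 61, 31, 9, 23, 75, 46, 19, 10, 28, 65]  (not all equal)
t=7: [36, 39, 27, 26, 31, 36, 37, 24, 27, 32, 36, 26, 33, 47, 42, 30, 33, 42, 71, 43, 41, 48, 58, 63, 45]  (not all equal)
t=8: [14, 32, 71, 68, 23, 12, 38, 64, 68, 22, 25, 40, 39, 38, 22, 11, 27, 23, 33, 25, 22, 28, 44, 44, 26]  (not all equal)
t=9: [60, 35, 30, 43, 73, 62, 26, 31, 40, 71, 67, 42, 32, 29, 73, 76, 74, 54, 36, 69, 78, 67, 49, 36, 77]  (not all equal)
t=10: [33, 30, 12, 21, 35, 45, 45, 19, 33, 34, 34, 36, 27, 48, 45, 36, 34, 28, 34, 32, 36, 32, 28, 23, 32]  (not all equal)
t=11: [11, 16, 61, 54, 19, 20, 31, 58, 34, 16, 17, 27, 69, 36, 21, 11, 23, 67, 37, 11, 10, 20, 73, 60, 19]  (not all equal)
t=12: [65, 53, 42, 39, 65, 60, 44, 27, 28, 63, 74, 64, 42, 27, 62, 63, 72, 40, 28, 57, 62, 67, 43, 40, 63]  (not all equal)
t=13: [37, 34, 37, 35, 34, 36, 43, 62, 72, 46, 36, 34, 47, 73, 45, 37, 34, 37, 62, 46, 37, 35, 27, 36, 34]  (not all equal)
t=14: [13, 14, 29, 16, 14, 19, 21, 32, 32, 27, 16, 16, 28, 35, 30, 17, 11, 33, 29, 27, 14, 23, 43, 28, 14]  (not all equal)
t=15: [65, 74, 62, 66, 69, 75, 63, 44, 29, 57, 59, 72, 49, 34, 41, 71, 57, 45, 67, 70, 68, 64, 54, 75, 73]  (not all equal)
t=16: [36, 36, 35, 46, 37, 36, 35, 43, 53, 44, 35, 37, 31, 33, 28, 37, 36, 35, 31, 34, 36, 37, 36, 36, 36]  (not all equal)
t=17: [14, 13, 18, 25, 20, 15, 15, 20, 29, 36, 26, 12, 10, 24, 44, 13, 14, 9, 7, 23, 14, 14, 13, 15, 13]  (not all equal)
t=18: [66, 65, 72, 81, 64, 62, 67, 74, 77, 47, 68, 66, 64, 68, 53, 70, 62, 56, 64, 63, 64, 64, 64, 66, 69]  (not all equal)
t=19: [37, 37, 36, 36, 36, 36, 36, 36, 36, 36, 37, 37, 37, 37, 37, 37, 37, 37, 37, 37, 37, 37, 37, 36, 37]  (not all equal)
t=20: [15, 15, 14, 14, 14, 14, 14, 14, 14, 14, 15, 15, 15, 15, 15, 16, 16, 16, 15, 16, 16, 16, 15, 14, 15]  (not all equal)
t=21: [66, 66, 65, 65, 65, 65, 65, 65, 65, 65, 67, 67, 67, 66, 67, 68, 68, 68, 67, 68, 68, 68, 67, 65, 67]  (not all equal)
t=22: [37, 37, 37, 37, 37, 37, 37, 37, 37, 37, 37, 37, 37, 37, 37, 37, 37, 37, 37, 37, 37, 37, 37, 37, 37]  (all equal)

Answer: 22
Key observation: Synchronization is absorbing here: once all sites are equal they stay equal, and step 22 is the first all-equal step.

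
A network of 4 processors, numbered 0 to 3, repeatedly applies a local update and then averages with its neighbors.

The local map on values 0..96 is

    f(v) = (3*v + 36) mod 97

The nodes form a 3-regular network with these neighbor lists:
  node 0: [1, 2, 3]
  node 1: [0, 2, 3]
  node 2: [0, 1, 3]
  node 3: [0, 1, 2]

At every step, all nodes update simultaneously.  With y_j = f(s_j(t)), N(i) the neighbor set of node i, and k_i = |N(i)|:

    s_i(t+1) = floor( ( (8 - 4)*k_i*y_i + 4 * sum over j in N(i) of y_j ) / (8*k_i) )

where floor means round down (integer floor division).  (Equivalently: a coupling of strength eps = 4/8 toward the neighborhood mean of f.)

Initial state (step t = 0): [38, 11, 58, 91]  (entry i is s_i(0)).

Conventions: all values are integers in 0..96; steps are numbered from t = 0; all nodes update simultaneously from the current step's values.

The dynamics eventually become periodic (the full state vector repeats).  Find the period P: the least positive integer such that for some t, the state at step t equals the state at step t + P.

Answer: 2
Key observation: The state at step 24, [60, 65, 47, 48], reappears at step 26 — and no state repeats earlier — so the cycle the system enters has period 2.

Derivation:
t=0: [38, 11, 58, 91]
t=1: [43, 49, 31, 32]
t=2: [59, 65, 47, 48]
t=3: [42, 48, 63, 64]
t=4: [57, 63, 45, 46]
t=5: [36, 42, 57, 58]
t=6: [39, 45, 27, 28]
t=7: [47, 53, 35, 36]
t=8: [55, 29, 43, 44]
t=9: [31, 37, 51, 52]
t=10: [55, 61, 75, 76]
t=11: [30, 36, 50, 51]
t=12: [52, 58, 72, 73]
t=13: [70, 43, 57, 58]
t=14: [42, 47, 29, 30]
t=15: [55, 60, 42, 43]
t=16: [29, 34, 48, 49]
t=17: [48, 53, 67, 68]
t=18: [56, 29, 43, 44]
t=19: [32, 37, 51, 52]
t=20: [57, 62, 76, 77]
t=21: [35, 40, 54, 55]
t=22: [33, 38, 20, 21]
t=23: [44, 49, 63, 32]
t=24: [60, 65, 47, 48]
t=25: [44, 49, 63, 64]
t=26: [60, 65, 47, 48]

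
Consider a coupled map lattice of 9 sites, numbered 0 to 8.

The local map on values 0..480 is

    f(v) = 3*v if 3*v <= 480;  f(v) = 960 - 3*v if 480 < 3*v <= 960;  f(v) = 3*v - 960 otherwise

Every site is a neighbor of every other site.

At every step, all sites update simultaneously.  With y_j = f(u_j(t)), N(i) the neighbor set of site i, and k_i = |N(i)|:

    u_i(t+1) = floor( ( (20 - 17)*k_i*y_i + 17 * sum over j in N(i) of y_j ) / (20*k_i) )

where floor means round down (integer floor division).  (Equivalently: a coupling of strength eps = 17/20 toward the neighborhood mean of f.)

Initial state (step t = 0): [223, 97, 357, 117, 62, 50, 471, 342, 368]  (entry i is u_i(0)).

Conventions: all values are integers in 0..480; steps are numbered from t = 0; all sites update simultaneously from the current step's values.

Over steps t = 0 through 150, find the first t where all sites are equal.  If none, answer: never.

Answer: 3
Key observation: Synchronization is absorbing here: once all sites are equal they stay equal, and step 3 is the first all-equal step.

Derivation:
t=0: [223, 97, 357, 117, 62, 50, 471, 342, 368]  (not all equal)
t=1: [229, 229, 221, 232, 225, 223, 236, 219, 223]  (not all equal)
t=2: [280, 280, 281, 280, 281, 281, 279, 281, 281]  (not all equal)
t=3: [118, 118, 118, 118, 118, 118, 118, 118, 118]  (all equal)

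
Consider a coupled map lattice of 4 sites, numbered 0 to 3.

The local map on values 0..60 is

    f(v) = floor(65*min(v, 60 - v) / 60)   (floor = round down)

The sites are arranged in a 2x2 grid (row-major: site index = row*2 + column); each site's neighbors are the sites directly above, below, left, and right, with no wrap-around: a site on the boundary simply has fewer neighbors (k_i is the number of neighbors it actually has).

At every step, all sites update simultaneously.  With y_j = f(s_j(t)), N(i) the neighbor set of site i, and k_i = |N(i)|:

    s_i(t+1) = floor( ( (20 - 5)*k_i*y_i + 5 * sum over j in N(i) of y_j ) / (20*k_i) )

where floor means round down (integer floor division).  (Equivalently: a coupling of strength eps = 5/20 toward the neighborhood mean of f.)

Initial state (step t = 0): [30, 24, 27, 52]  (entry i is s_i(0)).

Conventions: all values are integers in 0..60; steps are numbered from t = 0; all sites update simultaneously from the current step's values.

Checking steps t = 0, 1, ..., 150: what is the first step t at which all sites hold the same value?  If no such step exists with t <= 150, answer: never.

Answer: 8
Key observation: Synchronization is absorbing here: once all sites are equal they stay equal, and step 8 is the first all-equal step.

Derivation:
t=0: [30, 24, 27, 52]  (not all equal)
t=1: [30, 24, 26, 12]  (not all equal)
t=2: [30, 25, 26, 16]  (not all equal)
t=3: [30, 26, 27, 19]  (not all equal)
t=4: [31, 27, 28, 22]  (not all equal)
t=5: [30, 28, 29, 24]  (not all equal)
t=6: [31, 29, 30, 27]  (not all equal)
t=7: [31, 30, 31, 29]  (not all equal)
t=8: [31, 31, 31, 31]  (all equal)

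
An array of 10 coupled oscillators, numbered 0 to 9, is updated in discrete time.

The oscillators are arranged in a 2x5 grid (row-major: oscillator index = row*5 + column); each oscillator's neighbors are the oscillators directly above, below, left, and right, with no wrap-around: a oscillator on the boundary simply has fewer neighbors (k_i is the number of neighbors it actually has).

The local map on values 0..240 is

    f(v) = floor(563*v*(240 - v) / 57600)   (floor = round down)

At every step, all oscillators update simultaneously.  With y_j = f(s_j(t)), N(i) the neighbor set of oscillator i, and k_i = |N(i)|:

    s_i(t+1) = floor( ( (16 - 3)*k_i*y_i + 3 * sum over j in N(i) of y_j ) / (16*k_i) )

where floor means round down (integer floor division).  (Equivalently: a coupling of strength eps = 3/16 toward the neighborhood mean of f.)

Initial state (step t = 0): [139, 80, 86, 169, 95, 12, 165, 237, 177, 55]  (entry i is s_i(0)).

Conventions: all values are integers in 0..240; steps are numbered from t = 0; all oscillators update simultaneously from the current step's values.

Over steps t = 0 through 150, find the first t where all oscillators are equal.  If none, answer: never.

Answer: 5
Key observation: Synchronization is absorbing here: once all oscillators are equal they stay equal, and step 5 is the first all-equal step.

Derivation:
t=0: [139, 80, 86, 169, 95, 12, 165, 237, 177, 55]  (not all equal)
t=1: [125, 125, 120, 118, 129, 45, 107, 27, 101, 103]  (not all equal)
t=2: [134, 139, 134, 139, 138, 95, 130, 71, 132, 137]  (not all equal)
t=3: [137, 137, 136, 137, 137, 134, 137, 121, 137, 137]  (not all equal)
t=4: [137, 137, 138, 137, 137, 137, 137, 139, 137, 137]  (not all equal)
t=5: [137, 137, 137, 137, 137, 137, 137, 137, 137, 137]  (all equal)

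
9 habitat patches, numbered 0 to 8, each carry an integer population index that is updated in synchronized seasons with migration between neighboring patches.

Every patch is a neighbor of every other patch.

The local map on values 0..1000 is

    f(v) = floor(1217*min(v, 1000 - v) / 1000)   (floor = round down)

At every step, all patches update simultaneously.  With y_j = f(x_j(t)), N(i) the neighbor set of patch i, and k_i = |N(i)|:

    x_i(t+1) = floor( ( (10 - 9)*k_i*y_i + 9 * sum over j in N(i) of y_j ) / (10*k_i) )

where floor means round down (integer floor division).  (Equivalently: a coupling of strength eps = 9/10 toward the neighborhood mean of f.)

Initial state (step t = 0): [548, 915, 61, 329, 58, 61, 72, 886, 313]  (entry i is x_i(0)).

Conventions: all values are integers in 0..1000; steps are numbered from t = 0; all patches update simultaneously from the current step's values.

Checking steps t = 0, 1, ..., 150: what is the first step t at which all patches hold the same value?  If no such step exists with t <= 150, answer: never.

Simulating step by step:
t=0: [548, 915, 61, 329, 58, 61, 72, 886, 313]  (not all equal)
t=1: [204, 209, 210, 206, 210, 210, 209, 209, 206]  (not all equal)
t=2: [252, 252, 252, 252, 252, 252, 252, 252, 252]  (all equal)

Answer: 2
Key observation: Synchronization is absorbing here: once all patches are equal they stay equal, and step 2 is the first all-equal step.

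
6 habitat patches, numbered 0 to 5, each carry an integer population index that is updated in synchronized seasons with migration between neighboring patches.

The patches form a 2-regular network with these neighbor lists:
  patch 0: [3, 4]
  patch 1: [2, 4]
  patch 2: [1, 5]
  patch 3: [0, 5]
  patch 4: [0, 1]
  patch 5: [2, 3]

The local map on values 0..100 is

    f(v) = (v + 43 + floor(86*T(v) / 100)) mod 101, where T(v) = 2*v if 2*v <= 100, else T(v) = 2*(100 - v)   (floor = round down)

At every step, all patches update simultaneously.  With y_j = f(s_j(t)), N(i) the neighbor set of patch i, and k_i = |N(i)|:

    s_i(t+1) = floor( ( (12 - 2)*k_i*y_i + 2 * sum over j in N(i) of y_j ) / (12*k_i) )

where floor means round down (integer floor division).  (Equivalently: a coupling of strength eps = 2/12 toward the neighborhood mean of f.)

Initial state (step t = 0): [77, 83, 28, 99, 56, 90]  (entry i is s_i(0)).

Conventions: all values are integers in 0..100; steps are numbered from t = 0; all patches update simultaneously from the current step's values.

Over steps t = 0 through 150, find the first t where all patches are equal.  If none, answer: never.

Answer: 8
Key observation: Synchronization is absorbing here: once all patches are equal they stay equal, and step 8 is the first all-equal step.

Derivation:
t=0: [77, 83, 28, 99, 56, 90]  (not all equal)
t=1: [57, 52, 23, 43, 70, 45]  (not all equal)
t=2: [70, 68, 15, 59, 64, 58]  (not all equal)
t=3: [64, 66, 80, 70, 66, 72]  (not all equal)
t=4: [66, 65, 57, 63, 66, 61]  (not all equal)
t=5: [66, 67, 71, 68, 66, 70]  (not all equal)
t=6: [65, 64, 62, 64, 65, 63]  (not all equal)
t=7: [67, 67, 68, 67, 67, 68]  (not all equal)
t=8: [65, 65, 65, 65, 65, 65]  (all equal)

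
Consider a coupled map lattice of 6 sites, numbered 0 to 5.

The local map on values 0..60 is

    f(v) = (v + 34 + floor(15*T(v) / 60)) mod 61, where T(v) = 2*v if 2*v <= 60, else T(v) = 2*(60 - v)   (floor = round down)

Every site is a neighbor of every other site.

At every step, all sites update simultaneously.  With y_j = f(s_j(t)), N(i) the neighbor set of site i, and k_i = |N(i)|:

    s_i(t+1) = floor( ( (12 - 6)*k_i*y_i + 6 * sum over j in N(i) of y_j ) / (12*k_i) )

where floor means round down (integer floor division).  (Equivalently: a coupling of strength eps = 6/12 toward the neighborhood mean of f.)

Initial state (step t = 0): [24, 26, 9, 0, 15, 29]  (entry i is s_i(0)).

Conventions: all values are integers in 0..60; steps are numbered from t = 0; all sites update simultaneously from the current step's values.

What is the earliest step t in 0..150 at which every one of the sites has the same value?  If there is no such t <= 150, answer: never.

Answer: 5
Key observation: Synchronization is absorbing here: once all sites are equal they stay equal, and step 5 is the first all-equal step.

Derivation:
t=0: [24, 26, 9, 0, 15, 29]  (not all equal)
t=1: [21, 22, 36, 31, 39, 23]  (not all equal)
t=2: [9, 10, 16, 15, 16, 10]  (not all equal)
t=3: [50, 51, 54, 54, 54, 51]  (not all equal)
t=4: [28, 28, 29, 29, 29, 28]  (not all equal)
t=5: [15, 15, 15, 15, 15, 15]  (all equal)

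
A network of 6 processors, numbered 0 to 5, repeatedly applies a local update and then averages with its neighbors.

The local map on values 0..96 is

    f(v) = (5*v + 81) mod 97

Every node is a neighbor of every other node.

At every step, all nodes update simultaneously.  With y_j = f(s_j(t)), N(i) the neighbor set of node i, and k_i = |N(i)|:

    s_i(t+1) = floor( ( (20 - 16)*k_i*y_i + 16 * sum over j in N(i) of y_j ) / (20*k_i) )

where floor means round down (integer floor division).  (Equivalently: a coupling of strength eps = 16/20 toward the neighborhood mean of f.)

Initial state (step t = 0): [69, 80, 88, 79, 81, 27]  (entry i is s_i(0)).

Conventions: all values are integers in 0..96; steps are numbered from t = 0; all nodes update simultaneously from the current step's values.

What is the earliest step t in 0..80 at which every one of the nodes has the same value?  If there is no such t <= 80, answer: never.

Simulating step by step:
t=0: [69, 80, 88, 79, 81, 27]  (not all equal)
t=1: [46, 48, 45, 48, 44, 45]  (not all equal)
t=2: [20, 20, 19, 20, 19, 19]  (not all equal)
t=3: [81, 81, 81, 81, 81, 81]  (all equal)

Answer: 3
Key observation: Synchronization is absorbing here: once all nodes are equal they stay equal, and step 3 is the first all-equal step.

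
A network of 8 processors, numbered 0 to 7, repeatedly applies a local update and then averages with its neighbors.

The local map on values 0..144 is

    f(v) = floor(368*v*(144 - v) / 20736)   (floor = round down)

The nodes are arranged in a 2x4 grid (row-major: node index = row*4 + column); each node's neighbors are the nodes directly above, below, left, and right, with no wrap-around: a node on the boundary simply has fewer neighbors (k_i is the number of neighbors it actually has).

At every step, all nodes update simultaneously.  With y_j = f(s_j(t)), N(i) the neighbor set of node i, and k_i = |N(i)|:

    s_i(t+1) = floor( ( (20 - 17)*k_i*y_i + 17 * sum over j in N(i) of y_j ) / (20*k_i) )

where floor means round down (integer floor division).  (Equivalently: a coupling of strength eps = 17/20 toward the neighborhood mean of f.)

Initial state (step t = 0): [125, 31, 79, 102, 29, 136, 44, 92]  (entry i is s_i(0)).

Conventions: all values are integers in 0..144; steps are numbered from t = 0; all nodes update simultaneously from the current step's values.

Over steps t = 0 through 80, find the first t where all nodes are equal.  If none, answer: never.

Answer: never
Key observation: The state at step 5 reappears at step 7 — the system is in a cycle of period 2 from step 5 on.  No step 0..7 is synchronized, and the cycle repeats forever, so no step up to 80 (or ever) has all nodes equal.

Derivation:
t=0: [125, 31, 79, 102, 29, 136, 44, 92]  (not all equal)
t=1: [57, 52, 74, 85, 34, 59, 66, 78]  (not all equal)
t=2: [76, 88, 88, 90, 85, 81, 90, 90]  (not all equal)
t=3: [88, 88, 86, 86, 90, 87, 87, 86]  (not all equal)
t=4: [86, 87, 87, 88, 87, 87, 88, 88]  (not all equal)
t=5: [88, 88, 87, 87, 88, 87, 87, 87]  (not all equal)
t=6: [87, 87, 87, 88, 87, 87, 88, 88]  (not all equal)
t=7: [88, 88, 87, 87, 88, 87, 87, 87]  (not all equal)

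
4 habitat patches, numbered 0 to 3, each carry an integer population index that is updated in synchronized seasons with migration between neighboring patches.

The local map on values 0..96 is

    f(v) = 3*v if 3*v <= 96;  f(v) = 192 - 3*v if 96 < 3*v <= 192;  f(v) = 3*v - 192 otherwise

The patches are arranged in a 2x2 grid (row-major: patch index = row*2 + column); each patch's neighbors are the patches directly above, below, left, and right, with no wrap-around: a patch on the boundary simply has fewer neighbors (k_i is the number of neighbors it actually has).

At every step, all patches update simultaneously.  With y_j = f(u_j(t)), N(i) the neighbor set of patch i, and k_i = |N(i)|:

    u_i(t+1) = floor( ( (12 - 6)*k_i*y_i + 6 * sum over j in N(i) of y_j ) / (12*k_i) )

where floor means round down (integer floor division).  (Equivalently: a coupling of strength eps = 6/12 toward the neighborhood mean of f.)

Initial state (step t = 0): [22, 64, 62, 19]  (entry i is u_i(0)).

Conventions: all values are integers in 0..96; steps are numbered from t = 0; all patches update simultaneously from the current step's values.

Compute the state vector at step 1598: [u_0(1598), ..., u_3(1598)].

Simulating step by step:
t=0: [22, 64, 62, 19]
t=1: [34, 30, 33, 30]
t=2: [90, 90, 91, 90]
t=3: [78, 78, 79, 78]
t=4: [42, 42, 43, 42]
t=5: [65, 66, 64, 65]
t=6: [3, 4, 1, 3]
t=7: [8, 10, 6, 8]
t=8: [24, 27, 21, 24]
t=9: [72, 76, 67, 72]
t=10: [23, 30, 16, 23]
t=11: [69, 79, 58, 69]
t=12: [23, 30, 16, 23]

Answer: [23, 30, 16, 23]
Key observation: The state at step 10, [23, 30, 16, 23], reappears at step 12: the system is in a cycle of period 2 from step 10 on.  Therefore the state at step 1598 equals the state at step 10 + ((1598 - 10) mod 2) = 10, which is [23, 30, 16, 23].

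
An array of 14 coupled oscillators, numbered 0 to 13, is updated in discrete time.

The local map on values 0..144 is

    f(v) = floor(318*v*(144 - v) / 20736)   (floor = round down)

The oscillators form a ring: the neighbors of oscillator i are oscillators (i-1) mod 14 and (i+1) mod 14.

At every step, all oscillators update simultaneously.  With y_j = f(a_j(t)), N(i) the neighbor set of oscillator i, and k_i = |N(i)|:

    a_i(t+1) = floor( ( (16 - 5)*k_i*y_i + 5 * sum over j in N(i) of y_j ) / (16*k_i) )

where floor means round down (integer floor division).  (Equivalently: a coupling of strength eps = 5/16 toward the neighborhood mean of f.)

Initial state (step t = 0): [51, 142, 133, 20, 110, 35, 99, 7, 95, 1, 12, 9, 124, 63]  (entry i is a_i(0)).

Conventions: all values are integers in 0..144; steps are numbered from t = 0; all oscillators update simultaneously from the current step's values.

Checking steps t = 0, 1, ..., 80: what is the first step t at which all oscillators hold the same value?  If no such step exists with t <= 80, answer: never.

Simulating step by step:
t=0: [51, 142, 133, 20, 110, 35, 99, 7, 95, 1, 12, 9, 124, 63]  (not all equal)
t=1: [62, 17, 21, 38, 54, 59, 58, 31, 51, 16, 19, 22, 41, 70]  (not all equal)
t=2: [70, 40, 41, 59, 72, 75, 72, 59, 62, 38, 36, 43, 62, 76]  (not all equal)
t=3: [76, 65, 65, 74, 78, 79, 78, 76, 74, 63, 60, 66, 75, 78]  (not all equal)
t=4: [78, 78, 78, 78, 78, 78, 78, 78, 78, 78, 77, 78, 78, 78]  (not all equal)
t=5: [78, 78, 78, 78, 78, 78, 78, 78, 78, 78, 78, 78, 78, 78]  (all equal)

Answer: 5
Key observation: Synchronization is absorbing here: once all oscillators are equal they stay equal, and step 5 is the first all-equal step.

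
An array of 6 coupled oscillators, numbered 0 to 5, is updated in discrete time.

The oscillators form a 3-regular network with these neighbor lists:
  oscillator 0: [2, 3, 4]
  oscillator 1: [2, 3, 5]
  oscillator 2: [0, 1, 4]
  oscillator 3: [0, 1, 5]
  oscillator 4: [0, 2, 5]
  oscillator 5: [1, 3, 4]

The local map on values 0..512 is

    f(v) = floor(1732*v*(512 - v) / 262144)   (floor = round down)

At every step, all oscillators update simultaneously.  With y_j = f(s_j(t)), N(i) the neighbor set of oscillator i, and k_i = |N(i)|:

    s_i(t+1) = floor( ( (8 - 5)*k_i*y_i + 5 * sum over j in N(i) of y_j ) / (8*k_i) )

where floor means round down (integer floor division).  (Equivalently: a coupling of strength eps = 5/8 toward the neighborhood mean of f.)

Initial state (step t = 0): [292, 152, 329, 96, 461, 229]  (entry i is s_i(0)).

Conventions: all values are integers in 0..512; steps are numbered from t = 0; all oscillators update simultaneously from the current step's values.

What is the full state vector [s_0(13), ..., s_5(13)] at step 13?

Simulating step by step:
t=0: [292, 152, 329, 96, 461, 229]
t=1: [328, 362, 344, 351, 318, 322]
t=2: [391, 375, 385, 381, 399, 388]
t=3: [314, 329, 318, 325, 309, 319]
t=4: [408, 401, 407, 403, 410, 404]
t=5: [281, 289, 282, 288, 280, 287]
t=6: [427, 426, 427, 426, 427, 426]
t=7: [239, 241, 239, 241, 239, 241]
t=8: [431, 431, 431, 431, 431, 431]
t=9: [230, 230, 230, 230, 230, 230]
t=10: [428, 428, 428, 428, 428, 428]
t=11: [237, 237, 237, 237, 237, 237]
t=12: [430, 430, 430, 430, 430, 430]
t=13: [232, 232, 232, 232, 232, 232]

Answer: [232, 232, 232, 232, 232, 232]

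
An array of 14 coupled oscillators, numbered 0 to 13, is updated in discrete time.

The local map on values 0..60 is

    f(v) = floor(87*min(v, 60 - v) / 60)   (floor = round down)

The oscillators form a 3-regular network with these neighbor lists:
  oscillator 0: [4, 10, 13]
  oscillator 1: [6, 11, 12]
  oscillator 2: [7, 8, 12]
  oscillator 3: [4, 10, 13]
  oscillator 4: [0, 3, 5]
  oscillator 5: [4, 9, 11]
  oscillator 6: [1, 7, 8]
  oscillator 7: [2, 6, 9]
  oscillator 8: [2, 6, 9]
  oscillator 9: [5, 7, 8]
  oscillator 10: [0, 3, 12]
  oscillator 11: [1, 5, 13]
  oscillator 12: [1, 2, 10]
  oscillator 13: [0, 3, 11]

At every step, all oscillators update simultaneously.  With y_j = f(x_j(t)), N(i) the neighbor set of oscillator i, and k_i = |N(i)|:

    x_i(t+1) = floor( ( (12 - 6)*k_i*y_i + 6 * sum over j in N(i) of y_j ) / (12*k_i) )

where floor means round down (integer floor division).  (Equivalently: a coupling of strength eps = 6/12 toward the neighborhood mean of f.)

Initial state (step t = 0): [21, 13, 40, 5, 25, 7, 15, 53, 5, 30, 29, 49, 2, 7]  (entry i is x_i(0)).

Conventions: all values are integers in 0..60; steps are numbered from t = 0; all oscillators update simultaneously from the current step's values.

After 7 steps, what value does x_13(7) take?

Answer: x_13(7) = 32

Derivation:
t=0: [21, 13, 40, 5, 25, 7, 15, 53, 5, 30, 29, 49, 2, 7]
t=1: [29, 15, 17, 18, 25, 20, 16, 20, 19, 26, 27, 13, 15, 13]
t=2: [36, 20, 24, 28, 34, 29, 24, 28, 27, 32, 34, 20, 24, 23]
t=3: [34, 30, 35, 37, 37, 38, 35, 38, 37, 40, 36, 31, 33, 33]
t=4: [36, 41, 35, 34, 33, 32, 35, 32, 33, 30, 35, 39, 38, 38]
t=5: [34, 29, 36, 36, 38, 38, 35, 39, 38, 41, 35, 31, 32, 32]
t=6: [36, 40, 33, 34, 32, 32, 35, 31, 31, 28, 36, 39, 38, 38]
t=7: [34, 30, 38, 36, 38, 38, 36, 40, 40, 40, 34, 31, 32, 32]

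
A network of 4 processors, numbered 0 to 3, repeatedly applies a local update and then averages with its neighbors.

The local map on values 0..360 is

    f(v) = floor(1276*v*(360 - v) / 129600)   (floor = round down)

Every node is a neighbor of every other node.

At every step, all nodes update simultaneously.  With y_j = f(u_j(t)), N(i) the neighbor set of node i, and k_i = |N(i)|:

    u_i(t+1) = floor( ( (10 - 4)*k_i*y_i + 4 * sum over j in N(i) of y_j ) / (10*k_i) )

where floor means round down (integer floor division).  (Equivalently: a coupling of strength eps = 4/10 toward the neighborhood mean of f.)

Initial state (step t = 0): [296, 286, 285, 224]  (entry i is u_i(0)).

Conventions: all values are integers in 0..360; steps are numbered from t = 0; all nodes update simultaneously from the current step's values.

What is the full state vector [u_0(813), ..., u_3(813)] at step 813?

Simulating step by step:
t=0: [296, 286, 285, 224]
t=1: [207, 217, 218, 259]
t=2: [302, 299, 298, 276]
t=3: [181, 184, 185, 207]
t=4: [317, 317, 317, 313]
t=5: [135, 135, 135, 140]
t=6: [299, 299, 299, 301]
t=7: [178, 178, 178, 176]
t=8: [318, 318, 318, 318]
t=9: [131, 131, 131, 131]
t=10: [295, 295, 295, 295]
t=11: [188, 188, 188, 188]
t=12: [318, 318, 318, 318]

Answer: [131, 131, 131, 131]
Key observation: The state at step 8, [318, 318, 318, 318], reappears at step 12: the system is in a cycle of period 4 from step 8 on.  Therefore the state at step 813 equals the state at step 8 + ((813 - 8) mod 4) = 9, which is [131, 131, 131, 131].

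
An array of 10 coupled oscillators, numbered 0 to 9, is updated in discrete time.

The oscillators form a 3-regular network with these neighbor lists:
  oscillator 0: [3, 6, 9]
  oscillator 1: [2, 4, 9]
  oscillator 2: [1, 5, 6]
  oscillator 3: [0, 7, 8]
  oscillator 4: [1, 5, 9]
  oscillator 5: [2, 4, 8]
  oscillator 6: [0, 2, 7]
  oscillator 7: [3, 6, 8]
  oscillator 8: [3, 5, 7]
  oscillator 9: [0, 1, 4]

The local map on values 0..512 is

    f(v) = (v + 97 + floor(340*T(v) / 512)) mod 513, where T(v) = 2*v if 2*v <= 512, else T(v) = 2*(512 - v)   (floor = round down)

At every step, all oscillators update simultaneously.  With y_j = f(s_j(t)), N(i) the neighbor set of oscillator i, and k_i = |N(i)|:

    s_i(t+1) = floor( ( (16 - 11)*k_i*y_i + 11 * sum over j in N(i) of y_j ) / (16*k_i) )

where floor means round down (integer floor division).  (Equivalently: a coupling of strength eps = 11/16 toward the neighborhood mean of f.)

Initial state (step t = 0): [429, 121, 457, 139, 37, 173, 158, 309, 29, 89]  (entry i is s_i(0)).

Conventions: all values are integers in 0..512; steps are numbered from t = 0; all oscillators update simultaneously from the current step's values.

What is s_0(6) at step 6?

Simulating step by step:
t=0: [429, 121, 457, 139, 37, 173, 158, 309, 29, 89]
t=1: [310, 255, 342, 234, 327, 261, 236, 290, 298, 251]
t=2: [148, 164, 159, 153, 168, 164, 151, 150, 160, 165]
t=3: [454, 478, 467, 452, 481, 475, 450, 453, 462, 472]
t=4: [113, 107, 110, 114, 107, 108, 114, 114, 112, 109]
t=5: [358, 348, 352, 360, 347, 350, 359, 360, 357, 350]
t=6: [146, 149, 148, 145, 149, 148, 146, 145, 146, 148]

Answer: s_0(6) = 146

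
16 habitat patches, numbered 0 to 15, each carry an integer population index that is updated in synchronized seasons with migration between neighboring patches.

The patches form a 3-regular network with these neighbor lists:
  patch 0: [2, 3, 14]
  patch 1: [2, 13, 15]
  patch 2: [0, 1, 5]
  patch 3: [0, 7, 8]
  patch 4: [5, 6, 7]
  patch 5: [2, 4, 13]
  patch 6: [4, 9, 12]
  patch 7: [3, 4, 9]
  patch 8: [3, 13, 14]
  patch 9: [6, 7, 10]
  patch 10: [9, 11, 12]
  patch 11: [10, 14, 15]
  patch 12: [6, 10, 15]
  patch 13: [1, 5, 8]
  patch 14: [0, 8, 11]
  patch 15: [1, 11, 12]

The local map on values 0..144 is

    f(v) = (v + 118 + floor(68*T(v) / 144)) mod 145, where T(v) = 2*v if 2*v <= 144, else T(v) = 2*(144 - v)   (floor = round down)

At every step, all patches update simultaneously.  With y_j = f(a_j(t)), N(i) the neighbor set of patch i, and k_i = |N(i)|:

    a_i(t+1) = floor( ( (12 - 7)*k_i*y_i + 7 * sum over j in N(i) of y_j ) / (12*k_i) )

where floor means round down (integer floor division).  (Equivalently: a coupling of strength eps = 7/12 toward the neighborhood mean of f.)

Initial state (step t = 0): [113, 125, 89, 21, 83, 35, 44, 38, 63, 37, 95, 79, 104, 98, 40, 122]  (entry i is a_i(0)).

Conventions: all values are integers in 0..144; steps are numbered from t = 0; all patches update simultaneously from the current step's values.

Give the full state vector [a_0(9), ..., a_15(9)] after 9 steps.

Simulating step by step:
t=0: [113, 125, 89, 21, 83, 35, 44, 38, 63, 37, 95, 79, 104, 98, 40, 122]
t=1: [82, 114, 99, 55, 75, 83, 76, 52, 74, 60, 100, 101, 103, 96, 83, 114]
t=2: [106, 114, 113, 91, 105, 113, 108, 85, 106, 95, 109, 114, 114, 113, 113, 114]
t=3: [114, 115, 114, 113, 114, 114, 114, 113, 114, 114, 114, 115, 115, 114, 114, 115]
t=4: [115, 115, 115, 115, 115, 115, 115, 115, 115, 115, 115, 115, 115, 115, 115, 115]
t=5: [115, 115, 115, 115, 115, 115, 115, 115, 115, 115, 115, 115, 115, 115, 115, 115]
t=6: [115, 115, 115, 115, 115, 115, 115, 115, 115, 115, 115, 115, 115, 115, 115, 115]
t=7: [115, 115, 115, 115, 115, 115, 115, 115, 115, 115, 115, 115, 115, 115, 115, 115]
t=8: [115, 115, 115, 115, 115, 115, 115, 115, 115, 115, 115, 115, 115, 115, 115, 115]
t=9: [115, 115, 115, 115, 115, 115, 115, 115, 115, 115, 115, 115, 115, 115, 115, 115]

Answer: [115, 115, 115, 115, 115, 115, 115, 115, 115, 115, 115, 115, 115, 115, 115, 115]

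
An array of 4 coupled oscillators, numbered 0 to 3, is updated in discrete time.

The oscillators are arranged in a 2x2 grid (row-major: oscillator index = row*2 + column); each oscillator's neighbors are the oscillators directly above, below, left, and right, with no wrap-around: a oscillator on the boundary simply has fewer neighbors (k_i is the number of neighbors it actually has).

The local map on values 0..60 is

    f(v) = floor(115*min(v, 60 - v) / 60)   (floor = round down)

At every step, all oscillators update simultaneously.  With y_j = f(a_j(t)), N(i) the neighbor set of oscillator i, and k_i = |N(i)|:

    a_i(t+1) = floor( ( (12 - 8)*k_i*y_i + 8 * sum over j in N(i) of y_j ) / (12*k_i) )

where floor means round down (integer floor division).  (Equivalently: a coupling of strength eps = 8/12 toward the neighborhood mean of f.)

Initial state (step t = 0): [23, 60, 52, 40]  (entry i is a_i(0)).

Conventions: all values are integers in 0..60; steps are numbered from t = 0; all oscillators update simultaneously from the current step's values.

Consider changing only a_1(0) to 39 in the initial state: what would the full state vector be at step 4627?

Simulating step by step:
t=0: [23, 39, 52, 40]
t=1: [33, 40, 32, 31]
t=2: [47, 48, 53, 48]
t=3: [20, 23, 20, 19]
t=4: [40, 39, 37, 39]
t=5: [40, 39, 40, 41]
t=6: [38, 38, 37, 38]
t=7: [42, 42, 42, 42]
t=8: [34, 34, 34, 34]
t=9: [49, 49, 49, 49]
t=10: [21, 21, 21, 21]
t=11: [40, 40, 40, 40]
t=12: [38, 38, 38, 38]
t=13: [42, 42, 42, 42]

Answer: [42, 42, 42, 42]
Key observation: The state at step 7, [42, 42, 42, 42], reappears at step 13: the system is in a cycle of period 6 from step 7 on.  Therefore the state at step 4627 equals the state at step 7 + ((4627 - 7) mod 6) = 7, which is [42, 42, 42, 42].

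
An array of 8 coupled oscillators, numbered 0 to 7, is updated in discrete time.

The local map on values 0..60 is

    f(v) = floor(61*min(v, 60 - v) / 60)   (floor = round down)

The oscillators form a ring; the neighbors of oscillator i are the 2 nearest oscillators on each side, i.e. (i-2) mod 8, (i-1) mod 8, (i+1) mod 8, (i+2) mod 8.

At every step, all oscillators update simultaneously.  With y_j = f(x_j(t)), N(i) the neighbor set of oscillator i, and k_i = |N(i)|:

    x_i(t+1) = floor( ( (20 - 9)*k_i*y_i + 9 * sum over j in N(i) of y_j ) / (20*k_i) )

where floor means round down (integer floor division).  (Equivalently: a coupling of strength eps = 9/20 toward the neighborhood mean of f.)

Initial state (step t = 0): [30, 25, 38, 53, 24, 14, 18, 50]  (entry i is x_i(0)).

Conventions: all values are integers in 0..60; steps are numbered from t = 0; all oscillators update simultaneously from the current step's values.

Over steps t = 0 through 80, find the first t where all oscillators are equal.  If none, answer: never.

Simulating step by step:
t=0: [30, 25, 38, 53, 24, 14, 18, 50]  (not all equal)
t=1: [24, 21, 21, 13, 20, 14, 18, 15]  (not all equal)
t=2: [21, 19, 20, 15, 18, 15, 18, 16]  (not all equal)
t=3: [19, 18, 19, 16, 17, 15, 17, 17]  (not all equal)
t=4: [18, 17, 18, 16, 16, 15, 17, 17]  (not all equal)
t=5: [17, 17, 17, 16, 16, 15, 16, 16]  (not all equal)
t=6: [16, 16, 16, 16, 16, 15, 16, 16]  (not all equal)
t=7: [16, 16, 16, 15, 15, 15, 15, 15]  (not all equal)
t=8: [15, 15, 15, 15, 15, 15, 15, 15]  (all equal)

Answer: 8
Key observation: Synchronization is absorbing here: once all oscillators are equal they stay equal, and step 8 is the first all-equal step.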